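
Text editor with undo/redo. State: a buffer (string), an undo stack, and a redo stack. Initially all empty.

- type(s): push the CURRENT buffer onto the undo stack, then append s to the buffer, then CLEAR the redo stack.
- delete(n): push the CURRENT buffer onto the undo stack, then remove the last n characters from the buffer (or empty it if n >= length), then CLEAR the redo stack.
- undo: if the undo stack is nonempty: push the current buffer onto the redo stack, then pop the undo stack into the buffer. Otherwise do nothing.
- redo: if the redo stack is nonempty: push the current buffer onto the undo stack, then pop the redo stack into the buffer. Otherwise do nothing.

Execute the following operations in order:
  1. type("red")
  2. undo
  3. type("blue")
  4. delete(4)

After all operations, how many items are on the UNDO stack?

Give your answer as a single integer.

Answer: 2

Derivation:
After op 1 (type): buf='red' undo_depth=1 redo_depth=0
After op 2 (undo): buf='(empty)' undo_depth=0 redo_depth=1
After op 3 (type): buf='blue' undo_depth=1 redo_depth=0
After op 4 (delete): buf='(empty)' undo_depth=2 redo_depth=0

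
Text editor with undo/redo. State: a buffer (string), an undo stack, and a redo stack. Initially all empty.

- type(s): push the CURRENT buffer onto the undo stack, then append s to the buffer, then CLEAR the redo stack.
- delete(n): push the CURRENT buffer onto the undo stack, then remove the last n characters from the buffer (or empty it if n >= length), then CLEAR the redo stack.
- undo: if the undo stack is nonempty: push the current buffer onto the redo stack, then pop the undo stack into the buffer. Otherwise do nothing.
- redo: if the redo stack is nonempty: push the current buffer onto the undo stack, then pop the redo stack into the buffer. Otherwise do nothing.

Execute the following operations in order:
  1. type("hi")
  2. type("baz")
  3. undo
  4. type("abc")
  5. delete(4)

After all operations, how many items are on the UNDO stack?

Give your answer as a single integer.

Answer: 3

Derivation:
After op 1 (type): buf='hi' undo_depth=1 redo_depth=0
After op 2 (type): buf='hibaz' undo_depth=2 redo_depth=0
After op 3 (undo): buf='hi' undo_depth=1 redo_depth=1
After op 4 (type): buf='hiabc' undo_depth=2 redo_depth=0
After op 5 (delete): buf='h' undo_depth=3 redo_depth=0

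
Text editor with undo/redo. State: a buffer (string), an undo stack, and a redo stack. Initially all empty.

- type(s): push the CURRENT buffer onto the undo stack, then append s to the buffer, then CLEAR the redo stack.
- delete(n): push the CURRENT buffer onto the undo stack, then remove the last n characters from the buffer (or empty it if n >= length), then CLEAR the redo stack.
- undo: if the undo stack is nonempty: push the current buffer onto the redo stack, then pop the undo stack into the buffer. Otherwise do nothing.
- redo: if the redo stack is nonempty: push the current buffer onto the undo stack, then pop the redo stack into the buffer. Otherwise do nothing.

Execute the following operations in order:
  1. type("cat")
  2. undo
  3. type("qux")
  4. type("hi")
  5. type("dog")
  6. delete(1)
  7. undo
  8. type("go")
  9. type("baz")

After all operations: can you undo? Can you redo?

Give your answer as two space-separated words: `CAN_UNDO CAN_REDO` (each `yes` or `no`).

Answer: yes no

Derivation:
After op 1 (type): buf='cat' undo_depth=1 redo_depth=0
After op 2 (undo): buf='(empty)' undo_depth=0 redo_depth=1
After op 3 (type): buf='qux' undo_depth=1 redo_depth=0
After op 4 (type): buf='quxhi' undo_depth=2 redo_depth=0
After op 5 (type): buf='quxhidog' undo_depth=3 redo_depth=0
After op 6 (delete): buf='quxhido' undo_depth=4 redo_depth=0
After op 7 (undo): buf='quxhidog' undo_depth=3 redo_depth=1
After op 8 (type): buf='quxhidoggo' undo_depth=4 redo_depth=0
After op 9 (type): buf='quxhidoggobaz' undo_depth=5 redo_depth=0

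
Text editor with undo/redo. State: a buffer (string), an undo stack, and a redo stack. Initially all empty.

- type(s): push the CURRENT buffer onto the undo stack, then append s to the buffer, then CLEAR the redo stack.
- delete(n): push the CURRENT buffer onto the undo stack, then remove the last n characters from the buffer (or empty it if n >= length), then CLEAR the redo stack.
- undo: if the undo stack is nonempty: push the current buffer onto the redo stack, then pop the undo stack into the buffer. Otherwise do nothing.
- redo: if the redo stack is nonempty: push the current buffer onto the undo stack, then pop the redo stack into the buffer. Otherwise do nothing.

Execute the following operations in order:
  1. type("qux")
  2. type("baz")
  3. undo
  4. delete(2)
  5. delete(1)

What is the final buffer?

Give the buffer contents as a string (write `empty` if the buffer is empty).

Answer: empty

Derivation:
After op 1 (type): buf='qux' undo_depth=1 redo_depth=0
After op 2 (type): buf='quxbaz' undo_depth=2 redo_depth=0
After op 3 (undo): buf='qux' undo_depth=1 redo_depth=1
After op 4 (delete): buf='q' undo_depth=2 redo_depth=0
After op 5 (delete): buf='(empty)' undo_depth=3 redo_depth=0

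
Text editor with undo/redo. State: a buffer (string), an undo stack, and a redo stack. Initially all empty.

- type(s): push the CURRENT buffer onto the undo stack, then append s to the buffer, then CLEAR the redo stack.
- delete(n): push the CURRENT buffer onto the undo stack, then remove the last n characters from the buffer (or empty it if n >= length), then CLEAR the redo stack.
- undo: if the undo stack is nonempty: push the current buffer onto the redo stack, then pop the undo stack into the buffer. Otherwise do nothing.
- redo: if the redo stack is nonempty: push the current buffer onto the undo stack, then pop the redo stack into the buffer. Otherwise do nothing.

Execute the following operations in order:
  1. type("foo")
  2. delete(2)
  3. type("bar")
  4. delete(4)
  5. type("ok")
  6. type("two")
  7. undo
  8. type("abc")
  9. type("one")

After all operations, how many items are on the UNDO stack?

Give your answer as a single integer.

After op 1 (type): buf='foo' undo_depth=1 redo_depth=0
After op 2 (delete): buf='f' undo_depth=2 redo_depth=0
After op 3 (type): buf='fbar' undo_depth=3 redo_depth=0
After op 4 (delete): buf='(empty)' undo_depth=4 redo_depth=0
After op 5 (type): buf='ok' undo_depth=5 redo_depth=0
After op 6 (type): buf='oktwo' undo_depth=6 redo_depth=0
After op 7 (undo): buf='ok' undo_depth=5 redo_depth=1
After op 8 (type): buf='okabc' undo_depth=6 redo_depth=0
After op 9 (type): buf='okabcone' undo_depth=7 redo_depth=0

Answer: 7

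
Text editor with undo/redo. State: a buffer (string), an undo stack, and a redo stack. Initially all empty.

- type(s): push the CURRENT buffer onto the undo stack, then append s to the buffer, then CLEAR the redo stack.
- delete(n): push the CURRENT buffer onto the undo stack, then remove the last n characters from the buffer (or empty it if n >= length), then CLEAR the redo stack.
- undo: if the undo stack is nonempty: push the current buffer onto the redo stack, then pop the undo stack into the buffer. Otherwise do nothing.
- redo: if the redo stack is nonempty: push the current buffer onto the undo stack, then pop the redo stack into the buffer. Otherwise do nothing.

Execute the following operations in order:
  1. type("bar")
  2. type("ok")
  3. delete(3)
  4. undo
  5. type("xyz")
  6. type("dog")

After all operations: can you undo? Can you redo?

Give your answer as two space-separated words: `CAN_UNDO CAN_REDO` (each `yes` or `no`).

Answer: yes no

Derivation:
After op 1 (type): buf='bar' undo_depth=1 redo_depth=0
After op 2 (type): buf='barok' undo_depth=2 redo_depth=0
After op 3 (delete): buf='ba' undo_depth=3 redo_depth=0
After op 4 (undo): buf='barok' undo_depth=2 redo_depth=1
After op 5 (type): buf='barokxyz' undo_depth=3 redo_depth=0
After op 6 (type): buf='barokxyzdog' undo_depth=4 redo_depth=0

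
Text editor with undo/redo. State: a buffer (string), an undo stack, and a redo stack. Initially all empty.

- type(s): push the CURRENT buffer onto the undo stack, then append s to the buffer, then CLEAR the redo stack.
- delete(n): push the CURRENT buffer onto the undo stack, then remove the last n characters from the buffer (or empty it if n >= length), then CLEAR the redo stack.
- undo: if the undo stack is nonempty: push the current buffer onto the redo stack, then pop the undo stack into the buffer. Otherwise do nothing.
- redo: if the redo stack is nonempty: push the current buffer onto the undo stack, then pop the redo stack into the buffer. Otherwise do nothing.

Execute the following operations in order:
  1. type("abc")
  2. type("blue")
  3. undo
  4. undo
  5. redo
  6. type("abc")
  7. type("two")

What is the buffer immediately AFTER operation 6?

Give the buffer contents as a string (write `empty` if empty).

Answer: abcabc

Derivation:
After op 1 (type): buf='abc' undo_depth=1 redo_depth=0
After op 2 (type): buf='abcblue' undo_depth=2 redo_depth=0
After op 3 (undo): buf='abc' undo_depth=1 redo_depth=1
After op 4 (undo): buf='(empty)' undo_depth=0 redo_depth=2
After op 5 (redo): buf='abc' undo_depth=1 redo_depth=1
After op 6 (type): buf='abcabc' undo_depth=2 redo_depth=0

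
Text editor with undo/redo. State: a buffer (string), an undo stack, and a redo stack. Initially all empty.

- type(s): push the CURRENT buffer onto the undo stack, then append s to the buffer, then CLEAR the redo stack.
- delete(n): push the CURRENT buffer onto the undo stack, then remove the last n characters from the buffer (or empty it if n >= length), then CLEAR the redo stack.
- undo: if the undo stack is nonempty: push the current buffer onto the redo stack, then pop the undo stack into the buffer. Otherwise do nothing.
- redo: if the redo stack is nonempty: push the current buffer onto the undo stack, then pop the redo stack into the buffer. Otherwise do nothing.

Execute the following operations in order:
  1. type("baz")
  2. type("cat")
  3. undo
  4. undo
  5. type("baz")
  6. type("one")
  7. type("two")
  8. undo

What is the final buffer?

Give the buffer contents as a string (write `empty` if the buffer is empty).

Answer: bazone

Derivation:
After op 1 (type): buf='baz' undo_depth=1 redo_depth=0
After op 2 (type): buf='bazcat' undo_depth=2 redo_depth=0
After op 3 (undo): buf='baz' undo_depth=1 redo_depth=1
After op 4 (undo): buf='(empty)' undo_depth=0 redo_depth=2
After op 5 (type): buf='baz' undo_depth=1 redo_depth=0
After op 6 (type): buf='bazone' undo_depth=2 redo_depth=0
After op 7 (type): buf='bazonetwo' undo_depth=3 redo_depth=0
After op 8 (undo): buf='bazone' undo_depth=2 redo_depth=1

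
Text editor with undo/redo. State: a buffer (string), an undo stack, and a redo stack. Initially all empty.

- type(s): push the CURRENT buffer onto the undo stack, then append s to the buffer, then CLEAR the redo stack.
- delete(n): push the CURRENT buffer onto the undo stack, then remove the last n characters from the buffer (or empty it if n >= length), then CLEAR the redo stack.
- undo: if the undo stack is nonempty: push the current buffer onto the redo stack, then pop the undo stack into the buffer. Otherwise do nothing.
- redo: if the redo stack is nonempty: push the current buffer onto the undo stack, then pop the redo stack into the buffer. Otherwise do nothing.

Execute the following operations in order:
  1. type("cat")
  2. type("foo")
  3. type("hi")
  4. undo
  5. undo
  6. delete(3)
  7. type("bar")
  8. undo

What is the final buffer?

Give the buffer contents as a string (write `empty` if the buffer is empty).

After op 1 (type): buf='cat' undo_depth=1 redo_depth=0
After op 2 (type): buf='catfoo' undo_depth=2 redo_depth=0
After op 3 (type): buf='catfoohi' undo_depth=3 redo_depth=0
After op 4 (undo): buf='catfoo' undo_depth=2 redo_depth=1
After op 5 (undo): buf='cat' undo_depth=1 redo_depth=2
After op 6 (delete): buf='(empty)' undo_depth=2 redo_depth=0
After op 7 (type): buf='bar' undo_depth=3 redo_depth=0
After op 8 (undo): buf='(empty)' undo_depth=2 redo_depth=1

Answer: empty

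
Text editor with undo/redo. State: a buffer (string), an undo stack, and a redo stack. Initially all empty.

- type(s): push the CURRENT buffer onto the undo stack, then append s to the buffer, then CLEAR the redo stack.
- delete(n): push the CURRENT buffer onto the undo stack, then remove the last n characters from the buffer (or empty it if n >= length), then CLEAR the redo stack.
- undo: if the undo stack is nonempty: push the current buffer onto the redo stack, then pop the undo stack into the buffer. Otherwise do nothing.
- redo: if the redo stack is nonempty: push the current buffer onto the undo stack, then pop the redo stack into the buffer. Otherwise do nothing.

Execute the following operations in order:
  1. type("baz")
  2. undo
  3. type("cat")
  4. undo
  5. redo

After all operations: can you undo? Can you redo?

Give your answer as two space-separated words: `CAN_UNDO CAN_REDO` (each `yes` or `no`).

Answer: yes no

Derivation:
After op 1 (type): buf='baz' undo_depth=1 redo_depth=0
After op 2 (undo): buf='(empty)' undo_depth=0 redo_depth=1
After op 3 (type): buf='cat' undo_depth=1 redo_depth=0
After op 4 (undo): buf='(empty)' undo_depth=0 redo_depth=1
After op 5 (redo): buf='cat' undo_depth=1 redo_depth=0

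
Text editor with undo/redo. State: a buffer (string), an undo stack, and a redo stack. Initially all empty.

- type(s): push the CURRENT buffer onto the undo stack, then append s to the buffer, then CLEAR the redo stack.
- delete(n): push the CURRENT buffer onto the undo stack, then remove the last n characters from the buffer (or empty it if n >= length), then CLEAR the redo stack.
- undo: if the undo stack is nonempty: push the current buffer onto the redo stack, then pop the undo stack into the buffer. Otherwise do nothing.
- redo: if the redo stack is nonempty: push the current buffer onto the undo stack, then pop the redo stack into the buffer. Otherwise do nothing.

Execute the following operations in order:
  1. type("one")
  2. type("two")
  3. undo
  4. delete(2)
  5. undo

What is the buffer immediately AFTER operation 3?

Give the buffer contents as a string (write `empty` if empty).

Answer: one

Derivation:
After op 1 (type): buf='one' undo_depth=1 redo_depth=0
After op 2 (type): buf='onetwo' undo_depth=2 redo_depth=0
After op 3 (undo): buf='one' undo_depth=1 redo_depth=1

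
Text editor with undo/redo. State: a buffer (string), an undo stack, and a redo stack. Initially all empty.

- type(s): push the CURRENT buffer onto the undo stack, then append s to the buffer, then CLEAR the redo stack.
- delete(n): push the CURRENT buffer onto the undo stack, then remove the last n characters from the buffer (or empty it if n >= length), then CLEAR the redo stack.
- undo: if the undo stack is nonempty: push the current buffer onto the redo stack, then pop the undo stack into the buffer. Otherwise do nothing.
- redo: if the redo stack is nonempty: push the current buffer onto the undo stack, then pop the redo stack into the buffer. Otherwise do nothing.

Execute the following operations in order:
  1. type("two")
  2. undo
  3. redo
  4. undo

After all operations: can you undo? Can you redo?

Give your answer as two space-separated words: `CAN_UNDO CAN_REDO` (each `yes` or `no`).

After op 1 (type): buf='two' undo_depth=1 redo_depth=0
After op 2 (undo): buf='(empty)' undo_depth=0 redo_depth=1
After op 3 (redo): buf='two' undo_depth=1 redo_depth=0
After op 4 (undo): buf='(empty)' undo_depth=0 redo_depth=1

Answer: no yes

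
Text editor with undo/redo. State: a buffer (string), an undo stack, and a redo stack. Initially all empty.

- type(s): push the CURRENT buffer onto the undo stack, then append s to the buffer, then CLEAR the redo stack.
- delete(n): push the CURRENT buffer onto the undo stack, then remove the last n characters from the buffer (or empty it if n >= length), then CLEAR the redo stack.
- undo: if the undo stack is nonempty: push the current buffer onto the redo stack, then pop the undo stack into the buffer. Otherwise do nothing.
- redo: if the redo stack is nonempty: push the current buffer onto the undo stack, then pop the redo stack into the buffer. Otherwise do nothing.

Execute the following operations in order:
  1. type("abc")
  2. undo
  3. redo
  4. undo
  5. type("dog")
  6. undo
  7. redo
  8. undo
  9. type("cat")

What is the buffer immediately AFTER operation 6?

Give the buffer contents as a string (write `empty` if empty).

After op 1 (type): buf='abc' undo_depth=1 redo_depth=0
After op 2 (undo): buf='(empty)' undo_depth=0 redo_depth=1
After op 3 (redo): buf='abc' undo_depth=1 redo_depth=0
After op 4 (undo): buf='(empty)' undo_depth=0 redo_depth=1
After op 5 (type): buf='dog' undo_depth=1 redo_depth=0
After op 6 (undo): buf='(empty)' undo_depth=0 redo_depth=1

Answer: empty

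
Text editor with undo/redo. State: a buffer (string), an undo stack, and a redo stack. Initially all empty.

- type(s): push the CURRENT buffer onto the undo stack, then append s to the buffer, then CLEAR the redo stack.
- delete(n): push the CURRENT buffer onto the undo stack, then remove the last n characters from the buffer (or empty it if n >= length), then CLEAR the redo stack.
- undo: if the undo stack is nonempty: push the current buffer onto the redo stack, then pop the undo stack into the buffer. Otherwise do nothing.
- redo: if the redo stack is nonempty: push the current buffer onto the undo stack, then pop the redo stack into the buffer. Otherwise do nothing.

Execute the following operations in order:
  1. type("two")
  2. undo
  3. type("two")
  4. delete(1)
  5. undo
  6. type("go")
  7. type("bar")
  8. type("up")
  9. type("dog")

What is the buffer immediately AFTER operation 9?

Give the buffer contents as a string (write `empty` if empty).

Answer: twogobarupdog

Derivation:
After op 1 (type): buf='two' undo_depth=1 redo_depth=0
After op 2 (undo): buf='(empty)' undo_depth=0 redo_depth=1
After op 3 (type): buf='two' undo_depth=1 redo_depth=0
After op 4 (delete): buf='tw' undo_depth=2 redo_depth=0
After op 5 (undo): buf='two' undo_depth=1 redo_depth=1
After op 6 (type): buf='twogo' undo_depth=2 redo_depth=0
After op 7 (type): buf='twogobar' undo_depth=3 redo_depth=0
After op 8 (type): buf='twogobarup' undo_depth=4 redo_depth=0
After op 9 (type): buf='twogobarupdog' undo_depth=5 redo_depth=0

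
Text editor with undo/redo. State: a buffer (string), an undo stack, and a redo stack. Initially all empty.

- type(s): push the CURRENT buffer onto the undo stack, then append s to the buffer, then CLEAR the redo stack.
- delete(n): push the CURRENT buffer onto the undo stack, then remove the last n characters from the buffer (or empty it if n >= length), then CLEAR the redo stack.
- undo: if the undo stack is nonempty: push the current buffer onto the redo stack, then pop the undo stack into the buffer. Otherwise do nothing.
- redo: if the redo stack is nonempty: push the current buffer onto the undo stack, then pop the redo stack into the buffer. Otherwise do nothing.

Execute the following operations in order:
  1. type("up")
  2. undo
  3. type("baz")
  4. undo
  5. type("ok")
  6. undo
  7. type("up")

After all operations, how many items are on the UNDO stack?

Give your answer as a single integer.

After op 1 (type): buf='up' undo_depth=1 redo_depth=0
After op 2 (undo): buf='(empty)' undo_depth=0 redo_depth=1
After op 3 (type): buf='baz' undo_depth=1 redo_depth=0
After op 4 (undo): buf='(empty)' undo_depth=0 redo_depth=1
After op 5 (type): buf='ok' undo_depth=1 redo_depth=0
After op 6 (undo): buf='(empty)' undo_depth=0 redo_depth=1
After op 7 (type): buf='up' undo_depth=1 redo_depth=0

Answer: 1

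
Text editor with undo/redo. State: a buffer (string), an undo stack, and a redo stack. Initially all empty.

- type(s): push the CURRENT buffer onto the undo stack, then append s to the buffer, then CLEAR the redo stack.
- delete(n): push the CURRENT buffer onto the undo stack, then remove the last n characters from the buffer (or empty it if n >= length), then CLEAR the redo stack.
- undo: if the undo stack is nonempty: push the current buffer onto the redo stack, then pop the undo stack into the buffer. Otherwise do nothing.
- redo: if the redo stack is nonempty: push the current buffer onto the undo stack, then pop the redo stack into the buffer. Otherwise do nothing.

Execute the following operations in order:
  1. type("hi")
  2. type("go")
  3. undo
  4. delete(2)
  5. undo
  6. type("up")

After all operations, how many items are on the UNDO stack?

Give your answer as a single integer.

After op 1 (type): buf='hi' undo_depth=1 redo_depth=0
After op 2 (type): buf='higo' undo_depth=2 redo_depth=0
After op 3 (undo): buf='hi' undo_depth=1 redo_depth=1
After op 4 (delete): buf='(empty)' undo_depth=2 redo_depth=0
After op 5 (undo): buf='hi' undo_depth=1 redo_depth=1
After op 6 (type): buf='hiup' undo_depth=2 redo_depth=0

Answer: 2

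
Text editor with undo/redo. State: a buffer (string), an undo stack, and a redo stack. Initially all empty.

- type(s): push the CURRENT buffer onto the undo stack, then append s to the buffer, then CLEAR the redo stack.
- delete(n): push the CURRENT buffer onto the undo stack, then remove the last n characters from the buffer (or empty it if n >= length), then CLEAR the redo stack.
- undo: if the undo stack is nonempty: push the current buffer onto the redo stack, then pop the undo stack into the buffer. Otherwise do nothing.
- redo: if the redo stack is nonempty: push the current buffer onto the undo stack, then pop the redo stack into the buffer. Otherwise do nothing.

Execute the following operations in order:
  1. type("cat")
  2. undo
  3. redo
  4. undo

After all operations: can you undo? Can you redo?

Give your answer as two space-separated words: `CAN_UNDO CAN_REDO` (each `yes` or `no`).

After op 1 (type): buf='cat' undo_depth=1 redo_depth=0
After op 2 (undo): buf='(empty)' undo_depth=0 redo_depth=1
After op 3 (redo): buf='cat' undo_depth=1 redo_depth=0
After op 4 (undo): buf='(empty)' undo_depth=0 redo_depth=1

Answer: no yes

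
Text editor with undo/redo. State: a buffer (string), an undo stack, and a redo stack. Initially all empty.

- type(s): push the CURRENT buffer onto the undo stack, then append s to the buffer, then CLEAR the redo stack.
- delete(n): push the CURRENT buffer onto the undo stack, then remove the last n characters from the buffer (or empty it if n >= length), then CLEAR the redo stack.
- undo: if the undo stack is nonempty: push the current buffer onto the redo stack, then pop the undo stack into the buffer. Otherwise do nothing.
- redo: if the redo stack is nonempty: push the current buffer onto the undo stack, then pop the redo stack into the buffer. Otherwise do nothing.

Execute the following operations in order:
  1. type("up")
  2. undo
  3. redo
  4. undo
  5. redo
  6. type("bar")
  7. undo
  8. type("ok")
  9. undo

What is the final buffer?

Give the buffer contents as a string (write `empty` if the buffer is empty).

Answer: up

Derivation:
After op 1 (type): buf='up' undo_depth=1 redo_depth=0
After op 2 (undo): buf='(empty)' undo_depth=0 redo_depth=1
After op 3 (redo): buf='up' undo_depth=1 redo_depth=0
After op 4 (undo): buf='(empty)' undo_depth=0 redo_depth=1
After op 5 (redo): buf='up' undo_depth=1 redo_depth=0
After op 6 (type): buf='upbar' undo_depth=2 redo_depth=0
After op 7 (undo): buf='up' undo_depth=1 redo_depth=1
After op 8 (type): buf='upok' undo_depth=2 redo_depth=0
After op 9 (undo): buf='up' undo_depth=1 redo_depth=1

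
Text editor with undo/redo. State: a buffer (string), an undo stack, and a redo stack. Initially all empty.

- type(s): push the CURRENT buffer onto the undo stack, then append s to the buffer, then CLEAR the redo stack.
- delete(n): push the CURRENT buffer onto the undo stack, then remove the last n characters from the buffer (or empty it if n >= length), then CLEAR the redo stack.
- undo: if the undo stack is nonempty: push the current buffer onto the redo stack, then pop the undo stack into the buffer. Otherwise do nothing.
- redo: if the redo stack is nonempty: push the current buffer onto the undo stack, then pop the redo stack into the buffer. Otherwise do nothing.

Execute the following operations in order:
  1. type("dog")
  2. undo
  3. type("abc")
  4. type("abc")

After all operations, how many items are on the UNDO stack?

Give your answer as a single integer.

After op 1 (type): buf='dog' undo_depth=1 redo_depth=0
After op 2 (undo): buf='(empty)' undo_depth=0 redo_depth=1
After op 3 (type): buf='abc' undo_depth=1 redo_depth=0
After op 4 (type): buf='abcabc' undo_depth=2 redo_depth=0

Answer: 2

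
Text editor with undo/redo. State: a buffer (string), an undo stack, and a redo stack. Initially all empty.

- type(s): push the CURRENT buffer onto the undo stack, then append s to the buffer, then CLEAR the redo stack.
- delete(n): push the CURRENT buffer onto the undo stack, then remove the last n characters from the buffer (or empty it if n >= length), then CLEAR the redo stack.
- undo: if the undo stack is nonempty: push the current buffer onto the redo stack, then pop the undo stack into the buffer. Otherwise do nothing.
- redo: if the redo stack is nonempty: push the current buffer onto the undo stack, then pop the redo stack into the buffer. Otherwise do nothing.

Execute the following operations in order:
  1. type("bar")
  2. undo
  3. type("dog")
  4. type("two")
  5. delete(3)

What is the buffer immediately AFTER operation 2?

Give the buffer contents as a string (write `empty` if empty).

Answer: empty

Derivation:
After op 1 (type): buf='bar' undo_depth=1 redo_depth=0
After op 2 (undo): buf='(empty)' undo_depth=0 redo_depth=1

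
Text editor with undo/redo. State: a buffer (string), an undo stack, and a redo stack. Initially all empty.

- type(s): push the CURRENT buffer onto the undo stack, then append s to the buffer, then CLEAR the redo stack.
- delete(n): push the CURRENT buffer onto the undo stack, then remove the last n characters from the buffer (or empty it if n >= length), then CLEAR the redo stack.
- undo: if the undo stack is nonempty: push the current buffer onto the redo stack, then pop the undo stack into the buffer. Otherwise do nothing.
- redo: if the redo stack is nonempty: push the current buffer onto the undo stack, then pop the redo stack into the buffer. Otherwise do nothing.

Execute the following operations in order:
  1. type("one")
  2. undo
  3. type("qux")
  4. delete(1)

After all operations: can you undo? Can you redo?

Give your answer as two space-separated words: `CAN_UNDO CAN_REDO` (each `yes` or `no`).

Answer: yes no

Derivation:
After op 1 (type): buf='one' undo_depth=1 redo_depth=0
After op 2 (undo): buf='(empty)' undo_depth=0 redo_depth=1
After op 3 (type): buf='qux' undo_depth=1 redo_depth=0
After op 4 (delete): buf='qu' undo_depth=2 redo_depth=0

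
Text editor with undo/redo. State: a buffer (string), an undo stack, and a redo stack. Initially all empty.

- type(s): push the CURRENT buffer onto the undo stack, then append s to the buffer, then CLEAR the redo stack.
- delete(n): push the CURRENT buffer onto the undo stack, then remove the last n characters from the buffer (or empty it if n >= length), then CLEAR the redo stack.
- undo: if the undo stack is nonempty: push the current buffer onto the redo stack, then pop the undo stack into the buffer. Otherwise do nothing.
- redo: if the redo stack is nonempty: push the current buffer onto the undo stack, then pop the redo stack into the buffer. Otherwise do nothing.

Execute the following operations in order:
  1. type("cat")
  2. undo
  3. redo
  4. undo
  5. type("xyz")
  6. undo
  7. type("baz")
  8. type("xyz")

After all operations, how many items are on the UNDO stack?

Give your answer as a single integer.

Answer: 2

Derivation:
After op 1 (type): buf='cat' undo_depth=1 redo_depth=0
After op 2 (undo): buf='(empty)' undo_depth=0 redo_depth=1
After op 3 (redo): buf='cat' undo_depth=1 redo_depth=0
After op 4 (undo): buf='(empty)' undo_depth=0 redo_depth=1
After op 5 (type): buf='xyz' undo_depth=1 redo_depth=0
After op 6 (undo): buf='(empty)' undo_depth=0 redo_depth=1
After op 7 (type): buf='baz' undo_depth=1 redo_depth=0
After op 8 (type): buf='bazxyz' undo_depth=2 redo_depth=0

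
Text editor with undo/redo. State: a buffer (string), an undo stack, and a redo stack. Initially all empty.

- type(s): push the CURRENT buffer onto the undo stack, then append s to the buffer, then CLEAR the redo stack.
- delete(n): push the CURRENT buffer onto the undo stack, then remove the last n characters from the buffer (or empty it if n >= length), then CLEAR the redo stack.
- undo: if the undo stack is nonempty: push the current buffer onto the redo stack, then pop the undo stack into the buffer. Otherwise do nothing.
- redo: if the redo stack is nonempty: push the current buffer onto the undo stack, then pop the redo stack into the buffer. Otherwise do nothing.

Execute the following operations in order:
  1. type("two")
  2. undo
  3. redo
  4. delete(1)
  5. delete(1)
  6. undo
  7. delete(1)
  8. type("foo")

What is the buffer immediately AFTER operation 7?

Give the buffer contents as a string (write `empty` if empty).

After op 1 (type): buf='two' undo_depth=1 redo_depth=0
After op 2 (undo): buf='(empty)' undo_depth=0 redo_depth=1
After op 3 (redo): buf='two' undo_depth=1 redo_depth=0
After op 4 (delete): buf='tw' undo_depth=2 redo_depth=0
After op 5 (delete): buf='t' undo_depth=3 redo_depth=0
After op 6 (undo): buf='tw' undo_depth=2 redo_depth=1
After op 7 (delete): buf='t' undo_depth=3 redo_depth=0

Answer: t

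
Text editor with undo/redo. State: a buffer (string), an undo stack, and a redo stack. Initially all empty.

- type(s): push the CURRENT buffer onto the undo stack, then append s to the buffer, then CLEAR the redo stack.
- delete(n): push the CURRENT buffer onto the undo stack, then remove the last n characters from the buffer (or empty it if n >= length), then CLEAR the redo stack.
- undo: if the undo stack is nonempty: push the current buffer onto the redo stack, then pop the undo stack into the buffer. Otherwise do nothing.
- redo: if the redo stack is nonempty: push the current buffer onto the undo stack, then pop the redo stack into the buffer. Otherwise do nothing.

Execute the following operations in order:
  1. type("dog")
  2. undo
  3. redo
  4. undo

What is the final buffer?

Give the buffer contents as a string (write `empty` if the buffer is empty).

Answer: empty

Derivation:
After op 1 (type): buf='dog' undo_depth=1 redo_depth=0
After op 2 (undo): buf='(empty)' undo_depth=0 redo_depth=1
After op 3 (redo): buf='dog' undo_depth=1 redo_depth=0
After op 4 (undo): buf='(empty)' undo_depth=0 redo_depth=1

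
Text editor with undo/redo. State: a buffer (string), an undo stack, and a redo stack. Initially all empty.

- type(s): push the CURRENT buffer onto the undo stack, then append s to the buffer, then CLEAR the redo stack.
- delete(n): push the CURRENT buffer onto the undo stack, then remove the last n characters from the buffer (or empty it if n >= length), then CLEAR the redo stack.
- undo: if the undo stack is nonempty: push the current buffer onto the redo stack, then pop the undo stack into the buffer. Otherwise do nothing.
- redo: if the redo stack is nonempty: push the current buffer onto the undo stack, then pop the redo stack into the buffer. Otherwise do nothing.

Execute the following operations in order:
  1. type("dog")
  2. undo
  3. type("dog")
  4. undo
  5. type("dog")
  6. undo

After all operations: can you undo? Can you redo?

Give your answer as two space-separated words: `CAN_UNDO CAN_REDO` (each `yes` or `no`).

Answer: no yes

Derivation:
After op 1 (type): buf='dog' undo_depth=1 redo_depth=0
After op 2 (undo): buf='(empty)' undo_depth=0 redo_depth=1
After op 3 (type): buf='dog' undo_depth=1 redo_depth=0
After op 4 (undo): buf='(empty)' undo_depth=0 redo_depth=1
After op 5 (type): buf='dog' undo_depth=1 redo_depth=0
After op 6 (undo): buf='(empty)' undo_depth=0 redo_depth=1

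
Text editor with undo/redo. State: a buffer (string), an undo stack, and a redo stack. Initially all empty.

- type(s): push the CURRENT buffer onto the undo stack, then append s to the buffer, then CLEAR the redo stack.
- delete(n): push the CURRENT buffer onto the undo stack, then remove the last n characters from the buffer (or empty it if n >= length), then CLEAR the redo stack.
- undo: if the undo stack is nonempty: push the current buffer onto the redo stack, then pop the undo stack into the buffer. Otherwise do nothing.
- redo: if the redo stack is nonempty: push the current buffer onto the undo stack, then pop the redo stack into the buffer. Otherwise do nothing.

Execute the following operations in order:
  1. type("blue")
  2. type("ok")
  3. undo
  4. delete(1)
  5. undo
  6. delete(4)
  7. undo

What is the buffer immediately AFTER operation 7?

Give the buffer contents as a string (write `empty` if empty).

Answer: blue

Derivation:
After op 1 (type): buf='blue' undo_depth=1 redo_depth=0
After op 2 (type): buf='blueok' undo_depth=2 redo_depth=0
After op 3 (undo): buf='blue' undo_depth=1 redo_depth=1
After op 4 (delete): buf='blu' undo_depth=2 redo_depth=0
After op 5 (undo): buf='blue' undo_depth=1 redo_depth=1
After op 6 (delete): buf='(empty)' undo_depth=2 redo_depth=0
After op 7 (undo): buf='blue' undo_depth=1 redo_depth=1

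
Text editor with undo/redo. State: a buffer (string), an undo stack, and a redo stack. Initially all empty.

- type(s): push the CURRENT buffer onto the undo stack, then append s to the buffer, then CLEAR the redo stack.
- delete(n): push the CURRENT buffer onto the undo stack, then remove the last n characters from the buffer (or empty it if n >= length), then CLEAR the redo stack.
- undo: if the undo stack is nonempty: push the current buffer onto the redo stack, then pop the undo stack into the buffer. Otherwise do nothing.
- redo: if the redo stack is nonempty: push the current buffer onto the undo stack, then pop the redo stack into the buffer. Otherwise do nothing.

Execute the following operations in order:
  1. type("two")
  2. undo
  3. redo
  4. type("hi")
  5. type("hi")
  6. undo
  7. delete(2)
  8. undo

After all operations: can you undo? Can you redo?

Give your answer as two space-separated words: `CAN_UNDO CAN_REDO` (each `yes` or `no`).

Answer: yes yes

Derivation:
After op 1 (type): buf='two' undo_depth=1 redo_depth=0
After op 2 (undo): buf='(empty)' undo_depth=0 redo_depth=1
After op 3 (redo): buf='two' undo_depth=1 redo_depth=0
After op 4 (type): buf='twohi' undo_depth=2 redo_depth=0
After op 5 (type): buf='twohihi' undo_depth=3 redo_depth=0
After op 6 (undo): buf='twohi' undo_depth=2 redo_depth=1
After op 7 (delete): buf='two' undo_depth=3 redo_depth=0
After op 8 (undo): buf='twohi' undo_depth=2 redo_depth=1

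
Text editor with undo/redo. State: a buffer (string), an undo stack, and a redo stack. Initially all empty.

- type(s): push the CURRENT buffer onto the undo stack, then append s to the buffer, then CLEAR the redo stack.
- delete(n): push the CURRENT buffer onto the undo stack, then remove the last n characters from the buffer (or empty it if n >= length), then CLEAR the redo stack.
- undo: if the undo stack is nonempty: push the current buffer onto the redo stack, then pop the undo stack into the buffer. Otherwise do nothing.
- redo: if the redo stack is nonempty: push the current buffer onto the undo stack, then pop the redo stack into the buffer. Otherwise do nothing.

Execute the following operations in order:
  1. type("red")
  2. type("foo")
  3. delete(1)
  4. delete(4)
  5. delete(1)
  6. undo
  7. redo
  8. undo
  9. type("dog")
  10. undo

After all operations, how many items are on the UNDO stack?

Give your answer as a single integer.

Answer: 4

Derivation:
After op 1 (type): buf='red' undo_depth=1 redo_depth=0
After op 2 (type): buf='redfoo' undo_depth=2 redo_depth=0
After op 3 (delete): buf='redfo' undo_depth=3 redo_depth=0
After op 4 (delete): buf='r' undo_depth=4 redo_depth=0
After op 5 (delete): buf='(empty)' undo_depth=5 redo_depth=0
After op 6 (undo): buf='r' undo_depth=4 redo_depth=1
After op 7 (redo): buf='(empty)' undo_depth=5 redo_depth=0
After op 8 (undo): buf='r' undo_depth=4 redo_depth=1
After op 9 (type): buf='rdog' undo_depth=5 redo_depth=0
After op 10 (undo): buf='r' undo_depth=4 redo_depth=1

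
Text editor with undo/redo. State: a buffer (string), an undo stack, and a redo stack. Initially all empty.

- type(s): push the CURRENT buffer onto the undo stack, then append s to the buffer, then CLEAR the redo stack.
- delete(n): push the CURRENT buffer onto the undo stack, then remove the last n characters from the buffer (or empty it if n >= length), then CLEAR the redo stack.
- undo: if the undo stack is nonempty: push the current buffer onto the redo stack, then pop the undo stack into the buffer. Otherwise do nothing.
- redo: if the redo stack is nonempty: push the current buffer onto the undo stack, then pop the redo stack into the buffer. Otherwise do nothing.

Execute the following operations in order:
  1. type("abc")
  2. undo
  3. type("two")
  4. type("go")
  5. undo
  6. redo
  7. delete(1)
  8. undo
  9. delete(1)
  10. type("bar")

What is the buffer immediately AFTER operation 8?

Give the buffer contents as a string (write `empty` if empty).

After op 1 (type): buf='abc' undo_depth=1 redo_depth=0
After op 2 (undo): buf='(empty)' undo_depth=0 redo_depth=1
After op 3 (type): buf='two' undo_depth=1 redo_depth=0
After op 4 (type): buf='twogo' undo_depth=2 redo_depth=0
After op 5 (undo): buf='two' undo_depth=1 redo_depth=1
After op 6 (redo): buf='twogo' undo_depth=2 redo_depth=0
After op 7 (delete): buf='twog' undo_depth=3 redo_depth=0
After op 8 (undo): buf='twogo' undo_depth=2 redo_depth=1

Answer: twogo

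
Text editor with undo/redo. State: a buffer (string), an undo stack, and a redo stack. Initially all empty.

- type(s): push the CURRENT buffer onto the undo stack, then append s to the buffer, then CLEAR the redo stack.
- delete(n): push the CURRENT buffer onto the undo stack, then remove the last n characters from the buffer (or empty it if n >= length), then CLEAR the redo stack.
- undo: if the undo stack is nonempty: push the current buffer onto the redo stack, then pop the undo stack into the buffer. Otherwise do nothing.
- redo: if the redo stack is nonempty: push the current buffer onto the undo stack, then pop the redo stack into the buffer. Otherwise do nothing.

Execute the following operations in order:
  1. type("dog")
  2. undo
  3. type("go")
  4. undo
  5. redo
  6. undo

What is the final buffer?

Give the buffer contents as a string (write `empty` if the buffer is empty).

After op 1 (type): buf='dog' undo_depth=1 redo_depth=0
After op 2 (undo): buf='(empty)' undo_depth=0 redo_depth=1
After op 3 (type): buf='go' undo_depth=1 redo_depth=0
After op 4 (undo): buf='(empty)' undo_depth=0 redo_depth=1
After op 5 (redo): buf='go' undo_depth=1 redo_depth=0
After op 6 (undo): buf='(empty)' undo_depth=0 redo_depth=1

Answer: empty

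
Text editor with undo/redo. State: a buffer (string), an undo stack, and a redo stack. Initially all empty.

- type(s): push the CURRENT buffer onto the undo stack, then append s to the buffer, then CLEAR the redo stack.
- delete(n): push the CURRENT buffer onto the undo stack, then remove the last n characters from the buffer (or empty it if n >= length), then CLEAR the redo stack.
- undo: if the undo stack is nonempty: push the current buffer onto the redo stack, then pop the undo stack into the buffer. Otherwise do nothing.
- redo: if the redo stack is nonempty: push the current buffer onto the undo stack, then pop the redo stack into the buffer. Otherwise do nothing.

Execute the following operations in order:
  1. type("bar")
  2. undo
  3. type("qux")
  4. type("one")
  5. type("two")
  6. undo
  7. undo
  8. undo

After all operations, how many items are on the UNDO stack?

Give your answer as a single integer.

Answer: 0

Derivation:
After op 1 (type): buf='bar' undo_depth=1 redo_depth=0
After op 2 (undo): buf='(empty)' undo_depth=0 redo_depth=1
After op 3 (type): buf='qux' undo_depth=1 redo_depth=0
After op 4 (type): buf='quxone' undo_depth=2 redo_depth=0
After op 5 (type): buf='quxonetwo' undo_depth=3 redo_depth=0
After op 6 (undo): buf='quxone' undo_depth=2 redo_depth=1
After op 7 (undo): buf='qux' undo_depth=1 redo_depth=2
After op 8 (undo): buf='(empty)' undo_depth=0 redo_depth=3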